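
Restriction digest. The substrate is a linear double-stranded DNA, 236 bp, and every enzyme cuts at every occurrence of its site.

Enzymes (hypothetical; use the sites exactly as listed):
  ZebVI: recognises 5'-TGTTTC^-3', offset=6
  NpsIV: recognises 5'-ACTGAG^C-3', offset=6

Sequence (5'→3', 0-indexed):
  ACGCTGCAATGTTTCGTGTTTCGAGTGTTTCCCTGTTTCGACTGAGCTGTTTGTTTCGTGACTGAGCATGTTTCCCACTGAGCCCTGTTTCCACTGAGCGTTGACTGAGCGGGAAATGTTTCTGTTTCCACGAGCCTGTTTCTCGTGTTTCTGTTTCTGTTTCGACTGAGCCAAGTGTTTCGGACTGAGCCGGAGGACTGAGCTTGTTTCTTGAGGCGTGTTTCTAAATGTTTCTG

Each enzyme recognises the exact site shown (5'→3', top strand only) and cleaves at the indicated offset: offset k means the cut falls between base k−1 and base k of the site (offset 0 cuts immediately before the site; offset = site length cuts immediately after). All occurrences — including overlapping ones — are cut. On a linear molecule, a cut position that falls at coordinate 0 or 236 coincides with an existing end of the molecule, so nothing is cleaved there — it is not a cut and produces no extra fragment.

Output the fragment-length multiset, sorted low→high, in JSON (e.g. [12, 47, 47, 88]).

[2,6,6,6,7,7,7,7,8,8,8,8,8,9,9,9,9,10,11,11,11,13,13,14,14,15]

Per-enzyme occurrences:
  ZebVI (TGTTTC, off=6): starts [9, 16, 25, 33, 51, 68, 85, 116, 122, 136, 145, 151, 157, 175, 204, 218, 228] → cuts [15, 22, 31, 39, 57, 74, 91, 122, 128, 142, 151, 157, 163, 181, 210, 224, 234]
  NpsIV (ACTGAGC, off=6): starts [40, 60, 76, 92, 103, 164, 183, 196] → cuts [46, 66, 82, 98, 109, 170, 189, 202]

Pooled cuts: [15, 22, 31, 39, 46, 57, 66, 74, 82, 91, 98, 109, 122, 128, 142, 151, 157, 163, 170, 181, 189, 202, 210, 224, 234]

Fragments:
  [0,15): 15 bp
  [15,22): 7 bp
  [22,31): 9 bp
  [31,39): 8 bp
  [39,46): 7 bp
  [46,57): 11 bp
  [57,66): 9 bp
  [66,74): 8 bp
  [74,82): 8 bp
  [82,91): 9 bp
  [91,98): 7 bp
  [98,109): 11 bp
  [109,122): 13 bp
  [122,128): 6 bp
  [128,142): 14 bp
  [142,151): 9 bp
  [151,157): 6 bp
  [157,163): 6 bp
  [163,170): 7 bp
  [170,181): 11 bp
  [181,189): 8 bp
  [189,202): 13 bp
  [202,210): 8 bp
  [210,224): 14 bp
  [224,234): 10 bp
  [234,236): 2 bp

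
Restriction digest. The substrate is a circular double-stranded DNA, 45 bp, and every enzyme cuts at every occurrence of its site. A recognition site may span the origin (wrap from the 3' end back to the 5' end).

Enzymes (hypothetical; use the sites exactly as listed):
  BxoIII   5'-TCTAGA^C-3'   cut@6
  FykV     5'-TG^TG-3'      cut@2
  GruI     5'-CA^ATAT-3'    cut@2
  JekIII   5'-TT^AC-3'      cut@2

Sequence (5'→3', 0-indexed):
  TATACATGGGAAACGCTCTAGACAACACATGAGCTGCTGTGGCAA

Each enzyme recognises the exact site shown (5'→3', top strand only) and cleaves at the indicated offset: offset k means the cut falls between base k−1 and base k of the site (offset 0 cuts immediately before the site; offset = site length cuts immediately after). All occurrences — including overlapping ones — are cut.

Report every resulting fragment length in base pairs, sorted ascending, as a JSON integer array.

[5,17,23]

Scan for sites:
  BxoIII (TCTAGAC, off=6): starts [16] → cuts [22]
  FykV (TGTG, off=2): starts [37] → cuts [39]
  GruI (CAATAT, off=2): starts [42] → cuts [44]
  JekIII (TTAC, off=2): no sites

Pooled cuts: [22, 39, 44]

Fragments:
  22→39: 17 bp
  39→44: 5 bp
  44→22 (wrap): 45-44+22 = 23 bp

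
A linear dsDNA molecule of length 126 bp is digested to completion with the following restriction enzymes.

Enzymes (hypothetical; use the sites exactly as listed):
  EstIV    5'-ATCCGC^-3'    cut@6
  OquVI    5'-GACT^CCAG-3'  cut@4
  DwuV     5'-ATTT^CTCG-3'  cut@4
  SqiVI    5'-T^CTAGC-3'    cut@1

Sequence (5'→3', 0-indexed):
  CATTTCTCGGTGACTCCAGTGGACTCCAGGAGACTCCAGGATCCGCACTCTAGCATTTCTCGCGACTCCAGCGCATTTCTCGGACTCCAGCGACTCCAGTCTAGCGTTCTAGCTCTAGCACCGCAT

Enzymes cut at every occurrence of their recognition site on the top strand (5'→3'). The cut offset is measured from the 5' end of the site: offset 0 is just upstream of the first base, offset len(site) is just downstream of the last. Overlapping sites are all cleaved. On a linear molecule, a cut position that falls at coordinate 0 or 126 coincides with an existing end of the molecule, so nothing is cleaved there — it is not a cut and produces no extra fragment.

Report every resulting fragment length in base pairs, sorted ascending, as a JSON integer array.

[3,5,5,6,8,8,9,9,9,10,10,10,11,11,12]

Scan for sites:
  EstIV (ATCCGC, off=6): starts [40] → cuts [46]
  OquVI (GACTCCAG, off=4): starts [11, 21, 31, 63, 82, 91] → cuts [15, 25, 35, 67, 86, 95]
  DwuV (ATTTCTCG, off=4): starts [1, 54, 74] → cuts [5, 58, 78]
  SqiVI (TCTAGC, off=1): starts [48, 99, 107, 113] → cuts [49, 100, 108, 114]

All cut coordinates (distinct, sorted): [5, 15, 25, 35, 46, 49, 58, 67, 78, 86, 95, 100, 108, 114]

Fragment lengths:
  [0,5): 5 bp
  [5,15): 10 bp
  [15,25): 10 bp
  [25,35): 10 bp
  [35,46): 11 bp
  [46,49): 3 bp
  [49,58): 9 bp
  [58,67): 9 bp
  [67,78): 11 bp
  [78,86): 8 bp
  [86,95): 9 bp
  [95,100): 5 bp
  [100,108): 8 bp
  [108,114): 6 bp
  [114,126): 12 bp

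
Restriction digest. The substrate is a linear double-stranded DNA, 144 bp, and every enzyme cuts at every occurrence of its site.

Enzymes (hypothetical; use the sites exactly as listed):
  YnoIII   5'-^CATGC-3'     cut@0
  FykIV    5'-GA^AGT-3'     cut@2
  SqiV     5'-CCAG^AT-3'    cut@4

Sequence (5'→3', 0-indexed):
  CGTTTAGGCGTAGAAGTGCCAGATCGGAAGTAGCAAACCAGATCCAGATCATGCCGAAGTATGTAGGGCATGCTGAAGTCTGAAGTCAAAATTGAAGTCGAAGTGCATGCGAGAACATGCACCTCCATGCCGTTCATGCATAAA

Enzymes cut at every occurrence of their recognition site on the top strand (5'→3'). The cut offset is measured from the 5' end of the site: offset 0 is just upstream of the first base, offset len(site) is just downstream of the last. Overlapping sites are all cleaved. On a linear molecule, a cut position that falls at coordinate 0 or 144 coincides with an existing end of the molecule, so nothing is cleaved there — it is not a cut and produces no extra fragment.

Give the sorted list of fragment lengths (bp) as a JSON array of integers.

[2,4,6,6,6,7,8,8,8,9,10,10,10,11,12,13,14]

Per-enzyme occurrences:
  YnoIII CATGC/0: at [49, 68, 105, 115, 125, 134] ⇒ [49, 68, 105, 115, 125, 134]
  FykIV GAAGT/2: at [12, 26, 55, 74, 81, 93, 99] ⇒ [14, 28, 57, 76, 83, 95, 101]
  SqiV CCAGAT/4: at [18, 37, 43] ⇒ [22, 41, 47]

All cut coordinates (distinct, sorted): [14, 22, 28, 41, 47, 49, 57, 68, 76, 83, 95, 101, 105, 115, 125, 134]

Fragment lengths:
  [0,14): 14 bp
  [14,22): 8 bp
  [22,28): 6 bp
  [28,41): 13 bp
  [41,47): 6 bp
  [47,49): 2 bp
  [49,57): 8 bp
  [57,68): 11 bp
  [68,76): 8 bp
  [76,83): 7 bp
  [83,95): 12 bp
  [95,101): 6 bp
  [101,105): 4 bp
  [105,115): 10 bp
  [115,125): 10 bp
  [125,134): 9 bp
  [134,144): 10 bp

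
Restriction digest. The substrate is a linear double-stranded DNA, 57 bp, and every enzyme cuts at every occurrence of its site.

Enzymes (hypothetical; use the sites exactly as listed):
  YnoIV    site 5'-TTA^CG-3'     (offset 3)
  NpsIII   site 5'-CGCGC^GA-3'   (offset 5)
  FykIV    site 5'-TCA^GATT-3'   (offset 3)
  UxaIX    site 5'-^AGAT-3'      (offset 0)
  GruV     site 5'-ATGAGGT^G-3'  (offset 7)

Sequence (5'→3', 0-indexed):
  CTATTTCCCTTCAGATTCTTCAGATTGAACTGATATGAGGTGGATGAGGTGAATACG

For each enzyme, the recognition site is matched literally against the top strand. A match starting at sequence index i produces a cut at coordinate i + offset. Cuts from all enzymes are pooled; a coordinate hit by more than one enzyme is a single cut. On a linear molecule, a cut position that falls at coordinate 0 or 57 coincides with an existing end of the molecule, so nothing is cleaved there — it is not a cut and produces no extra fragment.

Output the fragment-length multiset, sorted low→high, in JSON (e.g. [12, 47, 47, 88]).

Site scan:
  YnoIV (TTACG, off=3): no sites
  NpsIII (CGCGCGA, off=5): no sites
  FykIV (TCAGATT, off=3): starts [10, 19] → cuts [13, 22]
  UxaIX (AGAT, off=0): starts [12, 21] → cuts [12, 21]
  GruV (ATGAGGTG, off=7): starts [34, 43] → cuts [41, 50]

Pooled cuts: [12, 13, 21, 22, 41, 50]

Fragment lengths:
  [0,12): 12 bp
  [12,13): 1 bp
  [13,21): 8 bp
  [21,22): 1 bp
  [22,41): 19 bp
  [41,50): 9 bp
  [50,57): 7 bp

[1,1,7,8,9,12,19]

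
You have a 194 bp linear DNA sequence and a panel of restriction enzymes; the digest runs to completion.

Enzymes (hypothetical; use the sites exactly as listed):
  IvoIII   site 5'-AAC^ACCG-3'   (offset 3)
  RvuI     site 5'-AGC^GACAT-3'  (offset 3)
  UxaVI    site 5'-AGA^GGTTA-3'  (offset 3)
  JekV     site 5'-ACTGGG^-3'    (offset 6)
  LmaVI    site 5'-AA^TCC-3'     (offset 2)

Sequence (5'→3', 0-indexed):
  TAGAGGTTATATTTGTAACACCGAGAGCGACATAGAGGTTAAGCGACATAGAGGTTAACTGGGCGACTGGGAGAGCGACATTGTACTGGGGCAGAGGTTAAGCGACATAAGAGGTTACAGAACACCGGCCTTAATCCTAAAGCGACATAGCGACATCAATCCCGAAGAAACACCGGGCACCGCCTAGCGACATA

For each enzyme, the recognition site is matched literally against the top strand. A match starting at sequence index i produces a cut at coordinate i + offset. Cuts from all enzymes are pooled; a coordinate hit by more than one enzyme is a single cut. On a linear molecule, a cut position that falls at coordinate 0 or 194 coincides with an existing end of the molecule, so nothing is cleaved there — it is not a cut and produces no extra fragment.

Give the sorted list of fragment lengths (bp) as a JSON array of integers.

Per-enzyme occurrences:
  IvoIII (AACACCG, off=3): starts [16, 120, 168] → cuts [19, 123, 171]
  RvuI (AGCGACAT, off=3): starts [25, 41, 73, 100, 140, 148, 185] → cuts [28, 44, 76, 103, 143, 151, 188]
  UxaVI (AGAGGTTA, off=3): starts [1, 33, 49, 92, 109] → cuts [4, 36, 52, 95, 112]
  JekV (ACTGGG, off=6): starts [57, 65, 84] → cuts [63, 71, 90]
  LmaVI (AATCC, off=2): starts [132, 157] → cuts [134, 159]

Pooled cuts: [4, 19, 28, 36, 44, 52, 63, 71, 76, 90, 95, 103, 112, 123, 134, 143, 151, 159, 171, 188]

Fragment lengths:
  [0,4): 4 bp
  [4,19): 15 bp
  [19,28): 9 bp
  [28,36): 8 bp
  [36,44): 8 bp
  [44,52): 8 bp
  [52,63): 11 bp
  [63,71): 8 bp
  [71,76): 5 bp
  [76,90): 14 bp
  [90,95): 5 bp
  [95,103): 8 bp
  [103,112): 9 bp
  [112,123): 11 bp
  [123,134): 11 bp
  [134,143): 9 bp
  [143,151): 8 bp
  [151,159): 8 bp
  [159,171): 12 bp
  [171,188): 17 bp
  [188,194): 6 bp

[4,5,5,6,8,8,8,8,8,8,8,9,9,9,11,11,11,12,14,15,17]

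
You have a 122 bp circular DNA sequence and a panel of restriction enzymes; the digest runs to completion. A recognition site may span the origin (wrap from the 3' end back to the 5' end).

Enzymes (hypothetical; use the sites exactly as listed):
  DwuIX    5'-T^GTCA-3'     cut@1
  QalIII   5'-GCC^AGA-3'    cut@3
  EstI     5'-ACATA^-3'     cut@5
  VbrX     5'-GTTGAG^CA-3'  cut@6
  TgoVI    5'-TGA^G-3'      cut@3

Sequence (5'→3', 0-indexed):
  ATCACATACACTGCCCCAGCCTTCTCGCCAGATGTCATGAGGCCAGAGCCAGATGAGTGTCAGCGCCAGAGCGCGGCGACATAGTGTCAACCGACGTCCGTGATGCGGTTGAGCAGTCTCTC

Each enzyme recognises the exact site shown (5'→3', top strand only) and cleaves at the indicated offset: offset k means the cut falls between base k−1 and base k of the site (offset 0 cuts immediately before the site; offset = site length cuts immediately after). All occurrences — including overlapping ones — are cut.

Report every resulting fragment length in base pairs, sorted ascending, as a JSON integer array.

Scan for sites:
  DwuIX (TGTCA, off=1): starts [32, 57, 84] → cuts [33, 58, 85]
  QalIII (GCCAGA, off=3): starts [26, 41, 47, 64] → cuts [29, 44, 50, 67]
  EstI (ACATA, off=5): starts [3, 78] → cuts [8, 83]
  VbrX (GTTGAGCA, off=6): starts [107] → cuts [113]
  TgoVI (TGAG, off=3): starts [37, 53, 109] → cuts [40, 56, 112]

Pooled cuts: [8, 29, 33, 40, 44, 50, 56, 58, 67, 83, 85, 112, 113]

Fragment lengths:
  8→29: 21 bp
  29→33: 4 bp
  33→40: 7 bp
  40→44: 4 bp
  44→50: 6 bp
  50→56: 6 bp
  56→58: 2 bp
  58→67: 9 bp
  67→83: 16 bp
  83→85: 2 bp
  85→112: 27 bp
  112→113: 1 bp
  113→8 (wrap): 122-113+8 = 17 bp

[1,2,2,4,4,6,6,7,9,16,17,21,27]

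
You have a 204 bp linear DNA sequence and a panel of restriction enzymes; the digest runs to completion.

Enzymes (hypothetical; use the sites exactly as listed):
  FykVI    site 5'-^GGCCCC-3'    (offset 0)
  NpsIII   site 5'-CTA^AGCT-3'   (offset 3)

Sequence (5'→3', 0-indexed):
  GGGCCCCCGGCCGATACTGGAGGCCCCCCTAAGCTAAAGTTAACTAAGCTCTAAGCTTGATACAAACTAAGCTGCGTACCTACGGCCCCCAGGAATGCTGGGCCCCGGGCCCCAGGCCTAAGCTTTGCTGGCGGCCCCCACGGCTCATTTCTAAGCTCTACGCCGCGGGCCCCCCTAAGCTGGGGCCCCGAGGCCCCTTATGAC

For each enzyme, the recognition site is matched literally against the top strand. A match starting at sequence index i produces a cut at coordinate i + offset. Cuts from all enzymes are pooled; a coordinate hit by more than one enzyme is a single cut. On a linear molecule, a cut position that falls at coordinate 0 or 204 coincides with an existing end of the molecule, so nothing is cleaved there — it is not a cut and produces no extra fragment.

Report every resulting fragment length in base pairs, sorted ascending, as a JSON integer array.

Per-enzyme occurrences:
  FykVI (GGCCCC, off=0): starts [1, 21, 83, 100, 107, 132, 167, 183, 191] → cuts [1, 21, 83, 100, 107, 132, 167, 183, 191]
  NpsIII (CTAAGCT, off=3): starts [28, 43, 50, 66, 117, 150, 174] → cuts [31, 46, 53, 69, 120, 153, 177]

Pooled cuts: [1, 21, 31, 46, 53, 69, 83, 100, 107, 120, 132, 153, 167, 177, 183, 191]

Fragments:
  [0,1): 1 bp
  [1,21): 20 bp
  [21,31): 10 bp
  [31,46): 15 bp
  [46,53): 7 bp
  [53,69): 16 bp
  [69,83): 14 bp
  [83,100): 17 bp
  [100,107): 7 bp
  [107,120): 13 bp
  [120,132): 12 bp
  [132,153): 21 bp
  [153,167): 14 bp
  [167,177): 10 bp
  [177,183): 6 bp
  [183,191): 8 bp
  [191,204): 13 bp

[1,6,7,7,8,10,10,12,13,13,14,14,15,16,17,20,21]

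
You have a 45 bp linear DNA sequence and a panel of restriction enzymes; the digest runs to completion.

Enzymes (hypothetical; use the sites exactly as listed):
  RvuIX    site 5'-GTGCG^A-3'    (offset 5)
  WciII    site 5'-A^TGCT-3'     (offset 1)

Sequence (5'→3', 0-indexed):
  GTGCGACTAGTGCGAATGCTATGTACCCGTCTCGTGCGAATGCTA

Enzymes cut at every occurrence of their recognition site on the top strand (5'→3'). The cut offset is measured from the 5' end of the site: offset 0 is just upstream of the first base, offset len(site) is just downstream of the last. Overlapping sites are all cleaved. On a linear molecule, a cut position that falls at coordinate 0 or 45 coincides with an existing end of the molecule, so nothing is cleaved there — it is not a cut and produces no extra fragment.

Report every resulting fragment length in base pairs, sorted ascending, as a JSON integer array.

[2,2,5,5,9,22]

Per-enzyme occurrences:
  RvuIX GTGCGA/5: at [0, 9, 33] ⇒ [5, 14, 38]
  WciII ATGCT/1: at [15, 39] ⇒ [16, 40]

All cut coordinates (distinct, sorted): [5, 14, 16, 38, 40]

Fragment lengths:
  [0,5): 5 bp
  [5,14): 9 bp
  [14,16): 2 bp
  [16,38): 22 bp
  [38,40): 2 bp
  [40,45): 5 bp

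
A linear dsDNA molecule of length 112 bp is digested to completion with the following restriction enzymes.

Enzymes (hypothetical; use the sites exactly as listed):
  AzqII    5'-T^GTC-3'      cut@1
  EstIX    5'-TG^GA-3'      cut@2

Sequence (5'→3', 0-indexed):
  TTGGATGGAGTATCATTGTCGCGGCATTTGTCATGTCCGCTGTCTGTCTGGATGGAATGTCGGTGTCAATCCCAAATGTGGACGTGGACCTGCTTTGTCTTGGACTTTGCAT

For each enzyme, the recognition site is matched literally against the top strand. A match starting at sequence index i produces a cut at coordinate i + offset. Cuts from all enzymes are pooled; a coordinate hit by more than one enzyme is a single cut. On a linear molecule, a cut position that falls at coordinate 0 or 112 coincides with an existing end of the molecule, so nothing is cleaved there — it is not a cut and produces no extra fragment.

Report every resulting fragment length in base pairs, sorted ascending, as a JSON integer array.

Scan for sites:
  AzqII (TGTC, off=1): starts [16, 28, 33, 40, 44, 57, 63, 95] → cuts [17, 29, 34, 41, 45, 58, 64, 96]
  EstIX (TGGA, off=2): starts [1, 5, 48, 52, 78, 84, 100] → cuts [3, 7, 50, 54, 80, 86, 102]

All cut coordinates (distinct, sorted): [3, 7, 17, 29, 34, 41, 45, 50, 54, 58, 64, 80, 86, 96, 102]

Fragment lengths:
  [0,3): 3 bp
  [3,7): 4 bp
  [7,17): 10 bp
  [17,29): 12 bp
  [29,34): 5 bp
  [34,41): 7 bp
  [41,45): 4 bp
  [45,50): 5 bp
  [50,54): 4 bp
  [54,58): 4 bp
  [58,64): 6 bp
  [64,80): 16 bp
  [80,86): 6 bp
  [86,96): 10 bp
  [96,102): 6 bp
  [102,112): 10 bp

[3,4,4,4,4,5,5,6,6,6,7,10,10,10,12,16]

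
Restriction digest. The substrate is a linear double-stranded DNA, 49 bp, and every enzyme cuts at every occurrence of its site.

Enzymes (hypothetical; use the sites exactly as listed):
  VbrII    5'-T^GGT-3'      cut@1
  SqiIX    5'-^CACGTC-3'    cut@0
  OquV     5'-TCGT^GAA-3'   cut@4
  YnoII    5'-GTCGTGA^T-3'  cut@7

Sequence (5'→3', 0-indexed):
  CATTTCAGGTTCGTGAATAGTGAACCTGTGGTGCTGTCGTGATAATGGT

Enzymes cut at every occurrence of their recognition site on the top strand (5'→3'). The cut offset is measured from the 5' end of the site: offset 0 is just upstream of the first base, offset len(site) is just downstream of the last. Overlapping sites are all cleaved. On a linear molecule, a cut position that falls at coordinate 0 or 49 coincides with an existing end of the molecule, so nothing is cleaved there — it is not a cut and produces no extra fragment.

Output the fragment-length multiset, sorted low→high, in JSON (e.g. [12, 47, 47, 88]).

[3,4,13,14,15]

Site scan:
  VbrII (TGGT, off=1): starts [28, 45] → cuts [29, 46]
  SqiIX (CACGTC, off=0): no sites
  OquV (TCGTGAA, off=4): starts [10] → cuts [14]
  YnoII (GTCGTGAT, off=7): starts [35] → cuts [42]

All cut coordinates (distinct, sorted): [14, 29, 42, 46]

Fragments:
  [0,14): 14 bp
  [14,29): 15 bp
  [29,42): 13 bp
  [42,46): 4 bp
  [46,49): 3 bp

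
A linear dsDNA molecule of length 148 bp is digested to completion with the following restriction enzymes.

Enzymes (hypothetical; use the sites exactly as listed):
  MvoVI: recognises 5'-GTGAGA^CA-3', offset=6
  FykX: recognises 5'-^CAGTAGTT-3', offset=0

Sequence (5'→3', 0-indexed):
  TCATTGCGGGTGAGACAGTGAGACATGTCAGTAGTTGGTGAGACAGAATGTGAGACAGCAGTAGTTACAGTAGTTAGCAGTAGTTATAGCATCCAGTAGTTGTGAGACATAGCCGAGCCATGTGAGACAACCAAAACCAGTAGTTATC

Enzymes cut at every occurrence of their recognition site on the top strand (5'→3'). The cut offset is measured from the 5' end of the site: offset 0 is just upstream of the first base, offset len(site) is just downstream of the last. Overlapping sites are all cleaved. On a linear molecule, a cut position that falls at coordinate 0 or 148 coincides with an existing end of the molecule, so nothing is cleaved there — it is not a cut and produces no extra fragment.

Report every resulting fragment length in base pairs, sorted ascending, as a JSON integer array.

Site scan:
  MvoVI (GTGAGACA, off=6): starts [9, 17, 37, 49, 101, 121] → cuts [15, 23, 43, 55, 107, 127]
  FykX (CAGTAGTT, off=0): starts [28, 58, 67, 77, 93, 137] → cuts [28, 58, 67, 77, 93, 137]

Pooled cuts: [15, 23, 28, 43, 55, 58, 67, 77, 93, 107, 127, 137]

Fragment lengths:
  [0,15): 15 bp
  [15,23): 8 bp
  [23,28): 5 bp
  [28,43): 15 bp
  [43,55): 12 bp
  [55,58): 3 bp
  [58,67): 9 bp
  [67,77): 10 bp
  [77,93): 16 bp
  [93,107): 14 bp
  [107,127): 20 bp
  [127,137): 10 bp
  [137,148): 11 bp

[3,5,8,9,10,10,11,12,14,15,15,16,20]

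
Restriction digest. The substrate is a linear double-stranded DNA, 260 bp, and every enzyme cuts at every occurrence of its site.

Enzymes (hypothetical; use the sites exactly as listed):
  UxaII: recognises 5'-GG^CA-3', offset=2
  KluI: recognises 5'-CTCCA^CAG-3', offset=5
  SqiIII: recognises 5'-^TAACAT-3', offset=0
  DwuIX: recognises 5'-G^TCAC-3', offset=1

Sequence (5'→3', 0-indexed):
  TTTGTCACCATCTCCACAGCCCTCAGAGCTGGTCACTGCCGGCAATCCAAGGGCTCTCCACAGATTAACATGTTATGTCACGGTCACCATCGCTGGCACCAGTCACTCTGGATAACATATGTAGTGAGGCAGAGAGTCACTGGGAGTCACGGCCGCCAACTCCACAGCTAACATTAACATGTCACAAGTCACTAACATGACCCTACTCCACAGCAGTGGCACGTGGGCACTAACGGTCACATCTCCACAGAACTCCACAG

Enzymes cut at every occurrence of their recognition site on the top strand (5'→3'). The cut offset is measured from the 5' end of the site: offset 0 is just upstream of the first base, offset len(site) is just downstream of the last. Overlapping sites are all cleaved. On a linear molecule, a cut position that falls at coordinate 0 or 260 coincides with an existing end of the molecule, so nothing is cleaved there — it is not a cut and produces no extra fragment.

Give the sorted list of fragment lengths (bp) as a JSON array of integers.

[3,4,4,4,5,6,6,6,7,7,7,8,9,9,10,10,10,10,11,12,12,13,16,17,18,18,18]

Site scan:
  UxaII GGCA/2: at [40, 94, 127, 217, 225] ⇒ [42, 96, 129, 219, 227]
  KluI CTCCACAG/5: at [11, 55, 159, 205, 242, 252] ⇒ [16, 60, 164, 210, 247, 257]
  SqiIII TAACAT/0: at [65, 112, 168, 174, 192] ⇒ [65, 112, 168, 174, 192]
  DwuIX GTCAC/1: at [3, 31, 76, 82, 101, 135, 145, 180, 187, 235] ⇒ [4, 32, 77, 83, 102, 136, 146, 181, 188, 236]

Pooled cuts: [4, 16, 32, 42, 60, 65, 77, 83, 96, 102, 112, 129, 136, 146, 164, 168, 174, 181, 188, 192, 210, 219, 227, 236, 247, 257]

Fragments:
  [0,4): 4 bp
  [4,16): 12 bp
  [16,32): 16 bp
  [32,42): 10 bp
  [42,60): 18 bp
  [60,65): 5 bp
  [65,77): 12 bp
  [77,83): 6 bp
  [83,96): 13 bp
  [96,102): 6 bp
  [102,112): 10 bp
  [112,129): 17 bp
  [129,136): 7 bp
  [136,146): 10 bp
  [146,164): 18 bp
  [164,168): 4 bp
  [168,174): 6 bp
  [174,181): 7 bp
  [181,188): 7 bp
  [188,192): 4 bp
  [192,210): 18 bp
  [210,219): 9 bp
  [219,227): 8 bp
  [227,236): 9 bp
  [236,247): 11 bp
  [247,257): 10 bp
  [257,260): 3 bp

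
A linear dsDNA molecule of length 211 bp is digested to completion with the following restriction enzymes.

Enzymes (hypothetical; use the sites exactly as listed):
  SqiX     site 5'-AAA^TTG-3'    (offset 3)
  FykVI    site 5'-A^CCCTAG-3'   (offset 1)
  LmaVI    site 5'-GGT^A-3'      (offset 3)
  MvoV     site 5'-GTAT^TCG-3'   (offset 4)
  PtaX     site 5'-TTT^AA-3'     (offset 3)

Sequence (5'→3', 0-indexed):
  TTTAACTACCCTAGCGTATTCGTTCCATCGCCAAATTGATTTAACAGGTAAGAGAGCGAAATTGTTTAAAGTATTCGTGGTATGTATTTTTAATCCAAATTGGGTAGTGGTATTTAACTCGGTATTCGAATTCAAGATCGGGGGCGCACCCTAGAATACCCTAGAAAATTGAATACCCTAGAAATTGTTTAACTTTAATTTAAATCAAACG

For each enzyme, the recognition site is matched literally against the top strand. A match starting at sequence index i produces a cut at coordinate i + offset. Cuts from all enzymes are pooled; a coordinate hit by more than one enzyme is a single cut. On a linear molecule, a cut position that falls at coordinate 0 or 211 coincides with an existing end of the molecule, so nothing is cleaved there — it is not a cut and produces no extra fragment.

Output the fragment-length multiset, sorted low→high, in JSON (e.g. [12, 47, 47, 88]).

[2,3,4,5,5,6,6,6,6,6,7,7,7,7,7,8,8,9,10,10,10,10,11,12,16,23]

Per-enzyme occurrences:
  SqiX AAATTG/3: at [32, 58, 96, 165, 181] ⇒ [35, 61, 99, 168, 184]
  FykVI ACCCTAG/1: at [7, 147, 157, 174] ⇒ [8, 148, 158, 175]
  LmaVI GGTA/3: at [46, 78, 102, 108, 120] ⇒ [49, 81, 105, 111, 123]
  MvoV GTATTCG/4: at [15, 70, 121] ⇒ [19, 74, 125]
  PtaX TTTAA/3: at [0, 39, 64, 88, 112, 187, 193, 198] ⇒ [3, 42, 67, 91, 115, 190, 196, 201]

Pooled cuts: [3, 8, 19, 35, 42, 49, 61, 67, 74, 81, 91, 99, 105, 111, 115, 123, 125, 148, 158, 168, 175, 184, 190, 196, 201]

Fragments:
  [0,3): 3 bp
  [3,8): 5 bp
  [8,19): 11 bp
  [19,35): 16 bp
  [35,42): 7 bp
  [42,49): 7 bp
  [49,61): 12 bp
  [61,67): 6 bp
  [67,74): 7 bp
  [74,81): 7 bp
  [81,91): 10 bp
  [91,99): 8 bp
  [99,105): 6 bp
  [105,111): 6 bp
  [111,115): 4 bp
  [115,123): 8 bp
  [123,125): 2 bp
  [125,148): 23 bp
  [148,158): 10 bp
  [158,168): 10 bp
  [168,175): 7 bp
  [175,184): 9 bp
  [184,190): 6 bp
  [190,196): 6 bp
  [196,201): 5 bp
  [201,211): 10 bp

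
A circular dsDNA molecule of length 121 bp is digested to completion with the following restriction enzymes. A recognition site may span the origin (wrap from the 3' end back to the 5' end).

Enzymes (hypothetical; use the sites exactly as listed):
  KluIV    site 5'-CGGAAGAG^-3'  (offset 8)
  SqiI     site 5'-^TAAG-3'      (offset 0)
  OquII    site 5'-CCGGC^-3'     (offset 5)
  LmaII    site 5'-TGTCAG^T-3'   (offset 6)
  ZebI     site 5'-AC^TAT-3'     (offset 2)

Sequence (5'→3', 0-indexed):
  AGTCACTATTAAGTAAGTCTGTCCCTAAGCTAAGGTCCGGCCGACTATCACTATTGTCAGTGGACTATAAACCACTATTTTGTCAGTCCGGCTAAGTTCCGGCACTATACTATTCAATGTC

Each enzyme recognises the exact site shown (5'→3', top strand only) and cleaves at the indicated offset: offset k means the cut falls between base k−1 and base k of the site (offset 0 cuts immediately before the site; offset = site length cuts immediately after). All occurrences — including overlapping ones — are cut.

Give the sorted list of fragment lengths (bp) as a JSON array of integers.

[2,3,4,4,4,5,5,5,6,6,9,10,11,11,11,12,13]

Per-enzyme occurrences:
  KluIV (CGGAAGAG, off=8): no sites
  SqiI (TAAG, off=0): starts [9, 13, 25, 30, 92] → cuts [9, 13, 25, 30, 92]
  OquII (CCGGC, off=5): starts [36, 87, 98] → cuts [41, 92, 103]
  LmaII (TGTCAGT, off=6): starts [54, 80, 117] → cuts [2, 60, 86]
  ZebI (ACTAT, off=2): starts [4, 43, 49, 63, 73, 103, 108] → cuts [6, 45, 51, 65, 75, 105, 110]

Pooled cuts: [2, 6, 9, 13, 25, 30, 41, 45, 51, 60, 65, 75, 86, 92, 103, 105, 110]

Fragment lengths:
  2→6: 4 bp
  6→9: 3 bp
  9→13: 4 bp
  13→25: 12 bp
  25→30: 5 bp
  30→41: 11 bp
  41→45: 4 bp
  45→51: 6 bp
  51→60: 9 bp
  60→65: 5 bp
  65→75: 10 bp
  75→86: 11 bp
  86→92: 6 bp
  92→103: 11 bp
  103→105: 2 bp
  105→110: 5 bp
  110→2 (wrap): 121-110+2 = 13 bp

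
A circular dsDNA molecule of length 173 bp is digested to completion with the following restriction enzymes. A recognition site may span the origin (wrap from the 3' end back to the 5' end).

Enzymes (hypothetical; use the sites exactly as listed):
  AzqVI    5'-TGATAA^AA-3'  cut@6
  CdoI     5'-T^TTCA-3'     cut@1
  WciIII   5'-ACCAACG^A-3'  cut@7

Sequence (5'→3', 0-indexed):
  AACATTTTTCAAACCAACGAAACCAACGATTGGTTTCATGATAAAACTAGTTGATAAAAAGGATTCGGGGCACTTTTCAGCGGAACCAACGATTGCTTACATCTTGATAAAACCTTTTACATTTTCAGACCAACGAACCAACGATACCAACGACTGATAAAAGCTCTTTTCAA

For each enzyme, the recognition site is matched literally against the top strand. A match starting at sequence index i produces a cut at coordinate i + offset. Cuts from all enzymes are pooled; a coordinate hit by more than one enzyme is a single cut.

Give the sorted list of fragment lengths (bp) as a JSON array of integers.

Per-enzyme occurrences:
  AzqVI (TGATAAAA, off=6): starts [38, 51, 104, 154] → cuts [44, 57, 110, 160]
  CdoI (TTTCA, off=1): starts [6, 33, 74, 122, 167] → cuts [7, 34, 75, 123, 168]
  WciIII (ACCAACGA, off=7): starts [12, 21, 84, 128, 136, 145] → cuts [19, 28, 91, 135, 143, 152]

All cut coordinates (distinct, sorted): [7, 19, 28, 34, 44, 57, 75, 91, 110, 123, 135, 143, 152, 160, 168]

Fragment lengths:
  7→19: 12 bp
  19→28: 9 bp
  28→34: 6 bp
  34→44: 10 bp
  44→57: 13 bp
  57→75: 18 bp
  75→91: 16 bp
  91→110: 19 bp
  110→123: 13 bp
  123→135: 12 bp
  135→143: 8 bp
  143→152: 9 bp
  152→160: 8 bp
  160→168: 8 bp
  168→7 (wrap): 173-168+7 = 12 bp

[6,8,8,8,9,9,10,12,12,12,13,13,16,18,19]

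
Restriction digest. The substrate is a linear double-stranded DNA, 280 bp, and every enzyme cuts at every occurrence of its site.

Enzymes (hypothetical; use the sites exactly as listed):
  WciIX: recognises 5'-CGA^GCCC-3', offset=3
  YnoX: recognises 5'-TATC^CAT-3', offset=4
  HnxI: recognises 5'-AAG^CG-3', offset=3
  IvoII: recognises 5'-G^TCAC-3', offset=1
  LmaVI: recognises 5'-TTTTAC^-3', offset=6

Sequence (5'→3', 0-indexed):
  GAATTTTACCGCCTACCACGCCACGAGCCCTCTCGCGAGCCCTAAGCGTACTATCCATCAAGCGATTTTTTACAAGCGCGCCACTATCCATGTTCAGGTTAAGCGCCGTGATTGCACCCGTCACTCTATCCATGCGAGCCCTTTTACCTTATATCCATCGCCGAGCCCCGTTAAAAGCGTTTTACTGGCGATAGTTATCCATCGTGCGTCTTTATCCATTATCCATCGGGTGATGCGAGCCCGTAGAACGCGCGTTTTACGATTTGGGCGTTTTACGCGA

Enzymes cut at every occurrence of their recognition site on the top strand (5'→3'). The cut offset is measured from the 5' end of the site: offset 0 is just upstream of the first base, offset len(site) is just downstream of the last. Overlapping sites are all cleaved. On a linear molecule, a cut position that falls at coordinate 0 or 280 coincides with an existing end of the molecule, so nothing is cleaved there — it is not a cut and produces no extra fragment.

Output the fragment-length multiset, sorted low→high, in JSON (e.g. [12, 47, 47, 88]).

Per-enzyme occurrences:
  WciIX (CGAGCCC, off=3): starts [23, 35, 134, 161, 235] → cuts [26, 38, 137, 164, 238]
  YnoX (TATCCAT, off=4): starts [51, 84, 126, 151, 195, 212, 219] → cuts [55, 88, 130, 155, 199, 216, 223]
  HnxI (AAGCG, off=3): starts [43, 59, 73, 100, 174] → cuts [46, 62, 76, 103, 177]
  IvoII (GTCAC, off=1): starts [119] → cuts [120]
  LmaVI (TTTTAC, off=6): starts [3, 67, 141, 179, 254, 270] → cuts [9, 73, 147, 185, 260, 276]

Pooled cuts: [9, 26, 38, 46, 55, 62, 73, 76, 88, 103, 120, 130, 137, 147, 155, 164, 177, 185, 199, 216, 223, 238, 260, 276]

Fragments:
  [0,9): 9 bp
  [9,26): 17 bp
  [26,38): 12 bp
  [38,46): 8 bp
  [46,55): 9 bp
  [55,62): 7 bp
  [62,73): 11 bp
  [73,76): 3 bp
  [76,88): 12 bp
  [88,103): 15 bp
  [103,120): 17 bp
  [120,130): 10 bp
  [130,137): 7 bp
  [137,147): 10 bp
  [147,155): 8 bp
  [155,164): 9 bp
  [164,177): 13 bp
  [177,185): 8 bp
  [185,199): 14 bp
  [199,216): 17 bp
  [216,223): 7 bp
  [223,238): 15 bp
  [238,260): 22 bp
  [260,276): 16 bp
  [276,280): 4 bp

[3,4,7,7,7,8,8,8,9,9,9,10,10,11,12,12,13,14,15,15,16,17,17,17,22]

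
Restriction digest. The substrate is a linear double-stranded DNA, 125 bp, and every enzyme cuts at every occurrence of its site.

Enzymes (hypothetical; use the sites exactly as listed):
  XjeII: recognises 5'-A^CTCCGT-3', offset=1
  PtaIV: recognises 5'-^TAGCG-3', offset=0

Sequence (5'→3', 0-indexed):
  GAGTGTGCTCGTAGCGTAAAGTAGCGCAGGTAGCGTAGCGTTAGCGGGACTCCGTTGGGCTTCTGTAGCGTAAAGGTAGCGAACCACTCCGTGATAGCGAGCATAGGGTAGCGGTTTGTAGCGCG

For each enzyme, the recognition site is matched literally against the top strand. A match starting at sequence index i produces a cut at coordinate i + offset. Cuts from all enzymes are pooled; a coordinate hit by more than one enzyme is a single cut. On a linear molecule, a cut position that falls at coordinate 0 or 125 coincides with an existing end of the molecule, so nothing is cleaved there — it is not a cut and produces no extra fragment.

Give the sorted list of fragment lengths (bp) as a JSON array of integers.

Scan for sites:
  XjeII (ACTCCGT, off=1): starts [48, 85] → cuts [49, 86]
  PtaIV (TAGCG, off=0): starts [11, 21, 30, 35, 41, 65, 76, 94, 108, 118] → cuts [11, 21, 30, 35, 41, 65, 76, 94, 108, 118]

All cut coordinates (distinct, sorted): [11, 21, 30, 35, 41, 49, 65, 76, 86, 94, 108, 118]

Fragments:
  [0,11): 11 bp
  [11,21): 10 bp
  [21,30): 9 bp
  [30,35): 5 bp
  [35,41): 6 bp
  [41,49): 8 bp
  [49,65): 16 bp
  [65,76): 11 bp
  [76,86): 10 bp
  [86,94): 8 bp
  [94,108): 14 bp
  [108,118): 10 bp
  [118,125): 7 bp

[5,6,7,8,8,9,10,10,10,11,11,14,16]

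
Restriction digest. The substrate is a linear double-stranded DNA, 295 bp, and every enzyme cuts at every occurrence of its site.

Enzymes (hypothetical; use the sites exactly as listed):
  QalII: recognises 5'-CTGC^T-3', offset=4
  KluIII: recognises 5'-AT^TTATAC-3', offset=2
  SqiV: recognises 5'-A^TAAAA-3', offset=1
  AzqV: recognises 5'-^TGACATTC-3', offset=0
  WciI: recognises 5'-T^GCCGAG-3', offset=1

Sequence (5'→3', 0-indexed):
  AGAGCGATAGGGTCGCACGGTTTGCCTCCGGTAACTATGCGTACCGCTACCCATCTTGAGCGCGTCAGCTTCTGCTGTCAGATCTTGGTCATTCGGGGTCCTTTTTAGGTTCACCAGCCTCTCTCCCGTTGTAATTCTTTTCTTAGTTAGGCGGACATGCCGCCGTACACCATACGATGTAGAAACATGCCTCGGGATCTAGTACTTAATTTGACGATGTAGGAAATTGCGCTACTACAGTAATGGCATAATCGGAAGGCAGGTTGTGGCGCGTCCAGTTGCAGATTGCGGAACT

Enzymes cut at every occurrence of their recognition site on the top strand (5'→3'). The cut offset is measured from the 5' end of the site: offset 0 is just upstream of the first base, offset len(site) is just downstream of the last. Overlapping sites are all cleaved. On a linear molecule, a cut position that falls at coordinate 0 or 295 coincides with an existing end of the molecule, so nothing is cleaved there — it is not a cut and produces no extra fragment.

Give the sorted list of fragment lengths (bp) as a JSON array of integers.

Scan for sites:
  QalII CTGCT/4: at [71] ⇒ [75]
  KluIII (ATTTATAC, off=2): no sites
  SqiV (ATAAAA, off=1): no sites
  AzqV (TGACATTC, off=0): no sites
  WciI (TGCCGAG, off=1): no sites

Pooled cuts: [75]

Fragments:
  [0,75): 75 bp
  [75,295): 220 bp

[75,220]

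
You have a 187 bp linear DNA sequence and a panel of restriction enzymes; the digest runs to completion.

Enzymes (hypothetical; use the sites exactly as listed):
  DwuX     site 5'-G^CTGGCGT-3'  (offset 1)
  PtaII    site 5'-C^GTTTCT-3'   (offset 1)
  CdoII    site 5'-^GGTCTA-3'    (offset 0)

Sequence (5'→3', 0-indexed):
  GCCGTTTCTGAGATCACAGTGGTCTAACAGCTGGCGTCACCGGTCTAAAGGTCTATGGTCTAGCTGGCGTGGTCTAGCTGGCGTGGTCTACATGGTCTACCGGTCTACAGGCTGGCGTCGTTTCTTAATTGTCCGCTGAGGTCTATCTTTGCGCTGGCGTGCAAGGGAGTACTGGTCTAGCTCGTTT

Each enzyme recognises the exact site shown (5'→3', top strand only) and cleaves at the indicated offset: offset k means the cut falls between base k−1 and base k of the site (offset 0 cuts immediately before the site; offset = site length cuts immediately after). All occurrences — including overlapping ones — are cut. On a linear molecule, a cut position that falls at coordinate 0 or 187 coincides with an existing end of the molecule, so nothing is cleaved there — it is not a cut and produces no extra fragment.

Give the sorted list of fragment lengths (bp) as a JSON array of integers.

Per-enzyme occurrences:
  DwuX GCTGGCGT/1: at [29, 62, 76, 110, 152] ⇒ [30, 63, 77, 111, 153]
  PtaII CGTTTCT/1: at [2, 118] ⇒ [3, 119]
  CdoII GGTCTA/0: at [20, 41, 49, 56, 70, 84, 93, 101, 139, 173] ⇒ [20, 41, 49, 56, 70, 84, 93, 101, 139, 173]

All cut coordinates (distinct, sorted): [3, 20, 30, 41, 49, 56, 63, 70, 77, 84, 93, 101, 111, 119, 139, 153, 173]

Fragment lengths:
  [0,3): 3 bp
  [3,20): 17 bp
  [20,30): 10 bp
  [30,41): 11 bp
  [41,49): 8 bp
  [49,56): 7 bp
  [56,63): 7 bp
  [63,70): 7 bp
  [70,77): 7 bp
  [77,84): 7 bp
  [84,93): 9 bp
  [93,101): 8 bp
  [101,111): 10 bp
  [111,119): 8 bp
  [119,139): 20 bp
  [139,153): 14 bp
  [153,173): 20 bp
  [173,187): 14 bp

[3,7,7,7,7,7,8,8,8,9,10,10,11,14,14,17,20,20]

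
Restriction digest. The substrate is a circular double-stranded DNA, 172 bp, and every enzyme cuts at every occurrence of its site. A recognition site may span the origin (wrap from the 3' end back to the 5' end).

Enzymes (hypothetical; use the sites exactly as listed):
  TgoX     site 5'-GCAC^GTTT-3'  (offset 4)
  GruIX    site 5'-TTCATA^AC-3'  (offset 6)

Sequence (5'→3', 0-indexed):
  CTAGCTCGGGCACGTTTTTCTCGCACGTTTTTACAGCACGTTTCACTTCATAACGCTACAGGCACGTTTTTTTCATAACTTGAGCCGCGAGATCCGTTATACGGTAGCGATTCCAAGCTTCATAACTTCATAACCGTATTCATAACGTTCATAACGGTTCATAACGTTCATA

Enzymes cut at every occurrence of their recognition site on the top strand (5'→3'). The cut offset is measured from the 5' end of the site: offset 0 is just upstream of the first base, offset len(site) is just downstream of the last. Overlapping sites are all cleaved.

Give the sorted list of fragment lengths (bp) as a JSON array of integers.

Site scan:
  TgoX (GCACGTTT, off=4): starts [9, 22, 35, 61] → cuts [13, 26, 39, 65]
  GruIX (TTCATAAC, off=6): starts [46, 71, 118, 126, 138, 147, 157] → cuts [52, 77, 124, 132, 144, 153, 163]

All cut coordinates (distinct, sorted): [13, 26, 39, 52, 65, 77, 124, 132, 144, 153, 163]

Fragments:
  13→26: 13 bp
  26→39: 13 bp
  39→52: 13 bp
  52→65: 13 bp
  65→77: 12 bp
  77→124: 47 bp
  124→132: 8 bp
  132→144: 12 bp
  144→153: 9 bp
  153→163: 10 bp
  163→13 (wrap): 172-163+13 = 22 bp

[8,9,10,12,12,13,13,13,13,22,47]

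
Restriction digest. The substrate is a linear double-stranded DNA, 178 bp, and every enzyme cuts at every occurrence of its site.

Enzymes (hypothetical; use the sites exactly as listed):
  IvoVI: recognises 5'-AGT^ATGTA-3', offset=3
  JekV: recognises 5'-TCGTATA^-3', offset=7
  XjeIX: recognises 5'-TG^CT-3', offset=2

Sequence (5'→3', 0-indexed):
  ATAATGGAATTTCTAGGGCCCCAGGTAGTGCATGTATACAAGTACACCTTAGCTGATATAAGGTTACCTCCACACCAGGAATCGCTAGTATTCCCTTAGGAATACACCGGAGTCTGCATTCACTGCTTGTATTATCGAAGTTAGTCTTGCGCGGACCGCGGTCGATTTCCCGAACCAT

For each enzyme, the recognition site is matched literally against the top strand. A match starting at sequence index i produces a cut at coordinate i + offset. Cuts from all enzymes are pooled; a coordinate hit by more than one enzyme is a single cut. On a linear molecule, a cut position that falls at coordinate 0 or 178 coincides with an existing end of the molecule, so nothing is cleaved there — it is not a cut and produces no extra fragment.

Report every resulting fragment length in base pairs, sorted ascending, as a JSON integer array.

Site scan:
  IvoVI (AGTATGTA, off=3): no sites
  JekV (TCGTATA, off=7): no sites
  XjeIX TGCT/2: at [123] ⇒ [125]

All cut coordinates (distinct, sorted): [125]

Fragments:
  [0,125): 125 bp
  [125,178): 53 bp

[53,125]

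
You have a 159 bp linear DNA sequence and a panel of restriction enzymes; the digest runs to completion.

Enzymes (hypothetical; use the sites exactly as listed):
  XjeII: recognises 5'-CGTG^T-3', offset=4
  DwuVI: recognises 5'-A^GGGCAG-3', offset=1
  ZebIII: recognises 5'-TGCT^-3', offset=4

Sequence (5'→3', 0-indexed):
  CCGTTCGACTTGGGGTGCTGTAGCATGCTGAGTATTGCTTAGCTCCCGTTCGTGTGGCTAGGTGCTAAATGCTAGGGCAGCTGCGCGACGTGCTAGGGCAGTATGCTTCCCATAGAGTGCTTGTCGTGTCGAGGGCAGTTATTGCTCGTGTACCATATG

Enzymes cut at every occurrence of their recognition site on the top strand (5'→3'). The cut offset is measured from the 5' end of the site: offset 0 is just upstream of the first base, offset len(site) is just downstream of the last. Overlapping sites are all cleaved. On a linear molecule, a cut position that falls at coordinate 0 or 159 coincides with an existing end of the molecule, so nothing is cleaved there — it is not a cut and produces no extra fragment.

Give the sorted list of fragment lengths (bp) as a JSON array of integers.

[1,1,4,4,7,7,9,10,10,12,12,14,14,15,19,20]

Site scan:
  XjeII CGTGT/4: at [50, 124, 146] ⇒ [54, 128, 150]
  DwuVI AGGGCAG/1: at [73, 94, 131] ⇒ [74, 95, 132]
  ZebIII TGCT/4: at [15, 25, 35, 62, 69, 90, 103, 117, 142] ⇒ [19, 29, 39, 66, 73, 94, 107, 121, 146]

Pooled cuts: [19, 29, 39, 54, 66, 73, 74, 94, 95, 107, 121, 128, 132, 146, 150]

Fragment lengths:
  [0,19): 19 bp
  [19,29): 10 bp
  [29,39): 10 bp
  [39,54): 15 bp
  [54,66): 12 bp
  [66,73): 7 bp
  [73,74): 1 bp
  [74,94): 20 bp
  [94,95): 1 bp
  [95,107): 12 bp
  [107,121): 14 bp
  [121,128): 7 bp
  [128,132): 4 bp
  [132,146): 14 bp
  [146,150): 4 bp
  [150,159): 9 bp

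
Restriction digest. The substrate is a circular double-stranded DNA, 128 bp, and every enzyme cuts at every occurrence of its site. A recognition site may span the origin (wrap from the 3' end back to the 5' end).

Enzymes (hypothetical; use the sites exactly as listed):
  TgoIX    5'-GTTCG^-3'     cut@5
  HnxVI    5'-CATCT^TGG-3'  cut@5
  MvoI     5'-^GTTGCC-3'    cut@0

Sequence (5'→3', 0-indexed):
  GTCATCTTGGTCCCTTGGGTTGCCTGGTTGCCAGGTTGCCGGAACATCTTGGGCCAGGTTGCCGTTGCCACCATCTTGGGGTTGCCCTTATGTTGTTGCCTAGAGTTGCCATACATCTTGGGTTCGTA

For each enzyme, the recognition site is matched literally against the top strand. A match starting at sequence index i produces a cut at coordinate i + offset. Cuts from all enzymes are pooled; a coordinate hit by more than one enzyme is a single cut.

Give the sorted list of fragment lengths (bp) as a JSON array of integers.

Scan for sites:
  TgoIX (GTTCG, off=5): starts [121] → cuts [126]
  HnxVI (CATCTTGG, off=5): starts [2, 44, 71, 113] → cuts [7, 49, 76, 118]
  MvoI (GTTGCC, off=0): starts [18, 26, 34, 57, 63, 80, 94, 104] → cuts [18, 26, 34, 57, 63, 80, 94, 104]

All cut coordinates (distinct, sorted): [7, 18, 26, 34, 49, 57, 63, 76, 80, 94, 104, 118, 126]

Fragments:
  7→18: 11 bp
  18→26: 8 bp
  26→34: 8 bp
  34→49: 15 bp
  49→57: 8 bp
  57→63: 6 bp
  63→76: 13 bp
  76→80: 4 bp
  80→94: 14 bp
  94→104: 10 bp
  104→118: 14 bp
  118→126: 8 bp
  126→7 (wrap): 128-126+7 = 9 bp

[4,6,8,8,8,8,9,10,11,13,14,14,15]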